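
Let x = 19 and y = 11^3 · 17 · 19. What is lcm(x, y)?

max exponent per prime: 11^3 · 17 · 19 = 429913

429913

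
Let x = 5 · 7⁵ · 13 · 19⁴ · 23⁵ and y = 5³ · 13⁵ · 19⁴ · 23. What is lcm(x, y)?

654290415522239370681625

max exponent per prime: 5³ · 7⁵ · 13⁵ · 19⁴ · 23⁵ = 654290415522239370681625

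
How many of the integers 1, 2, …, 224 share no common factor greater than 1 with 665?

146

Prime factors of 665: 5, 7, 19. Count integers ≤ 224 divisible by none of them.
By inclusion–exclusion: 224 − ⌊224/5⌋ − ⌊224/7⌋ − ⌊224/19⌋ + ⌊224/35⌋ + ⌊224/95⌋ + ⌊224/133⌋ − ⌊224/665⌋ = 146.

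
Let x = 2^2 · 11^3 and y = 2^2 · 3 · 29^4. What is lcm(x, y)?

11296692132

max exponent per prime: 2^2 · 3 · 11^3 · 29^4 = 11296692132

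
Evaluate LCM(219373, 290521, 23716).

42997108

219373 = 7² · 11² · 37; 290521 = 7⁴ · 11²; 23716 = 2² · 7² · 11²
lcm takes max exponent of each prime: 2² · 7⁴ · 11² · 37 = 42997108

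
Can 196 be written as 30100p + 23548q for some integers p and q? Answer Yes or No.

Yes

gcd(30100, 23548): 30100 = 1·23548 + 6552; 23548 = 3·6552 + 3892; 6552 = 1·3892 + 2660; 3892 = 1·2660 + 1232; 2660 = 2·1232 + 196; 1232 = 6·196 + 56; 196 = 3·56 + 28; 56 = 2·28 + 0 → 28
28 divides 196, so a solution exists.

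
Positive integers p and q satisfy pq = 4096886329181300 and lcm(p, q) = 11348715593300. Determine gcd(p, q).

From gcd × lcm = pq: gcd = 4096886329181300 / 11348715593300 = 361.

361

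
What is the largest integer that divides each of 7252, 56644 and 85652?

gcd(7252, 56644): 56644 = 7·7252 + 5880; 7252 = 1·5880 + 1372; 5880 = 4·1372 + 392; 1372 = 3·392 + 196; 392 = 2·196 + 0 → 196
gcd(196, 85652): 85652 = 437·196 + 0 → 196

196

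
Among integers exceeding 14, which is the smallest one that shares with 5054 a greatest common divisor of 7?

gcd(x, 5054) = 7 forces 7 | x; write x = 7s. Then gcd(7s, 7·722) = 7·gcd(s, 722), so need gcd(s, 722) = 1.
7s > 14 gives s ≥ 3. The least s ≥ 3 coprime to 722 is 3, so x = 7·3 = 21.

21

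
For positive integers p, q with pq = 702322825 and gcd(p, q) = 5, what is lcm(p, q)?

gcd·lcm = product, so lcm = 702322825/5 = 140464565.

140464565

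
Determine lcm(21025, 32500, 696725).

26266532500

lcm(21025, 32500) = 21025·32500/gcd = 683312500/25 = 27332500
lcm(27332500, 696725) = 27332500·696725/gcd = 19043236062500/725 = 26266532500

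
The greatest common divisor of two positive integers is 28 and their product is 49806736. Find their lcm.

gcd·lcm = product, so lcm = 49806736/28 = 1778812.

1778812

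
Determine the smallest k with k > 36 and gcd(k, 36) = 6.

42

gcd(k, 36) = 6 forces 6 | k; write k = 6s. Then gcd(6s, 6·6) = 6·gcd(s, 6), so need gcd(s, 6) = 1.
6s > 36 gives s ≥ 7. The least s ≥ 7 coprime to 6 is 7, so k = 6·7 = 42.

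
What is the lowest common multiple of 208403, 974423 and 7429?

226963579583

lcm(208403, 974423) = 208403·974423/gcd = 203072676469/17 = 11945451557
lcm(11945451557, 7429) = 11945451557·7429/gcd = 88742759616953/391 = 226963579583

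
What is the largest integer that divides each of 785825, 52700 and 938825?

425

785825 = 5² · 17 · 43²; 52700 = 2² · 5² · 17 · 31; 938825 = 5² · 17 · 47²
gcd takes min exponent of each prime: 5² · 17 = 425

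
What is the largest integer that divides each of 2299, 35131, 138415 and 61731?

gcd(2299, 35131): 35131 = 15·2299 + 646; 2299 = 3·646 + 361; 646 = 1·361 + 285; 361 = 1·285 + 76; 285 = 3·76 + 57; 76 = 1·57 + 19; 57 = 3·19 + 0 → 19
gcd(19, 138415): 138415 = 7285·19 + 0 → 19
gcd(19, 61731): 61731 = 3249·19 + 0 → 19

19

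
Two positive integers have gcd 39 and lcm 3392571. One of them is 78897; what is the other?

1677

m·n = gcd·lcm = 39·3392571 = 132310269, so n = 132310269/78897 = 1677.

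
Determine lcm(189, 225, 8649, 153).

77192325

189 = 3³ · 7; 225 = 3² · 5²; 8649 = 3² · 31²; 153 = 3² · 17
lcm takes max exponent of each prime: 3³ · 5² · 7 · 17 · 31² = 77192325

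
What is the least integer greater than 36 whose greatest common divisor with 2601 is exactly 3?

gcd(m, 2601) = 3 forces 3 | m; write m = 3s. Then gcd(3s, 3·867) = 3·gcd(s, 867), so need gcd(s, 867) = 1.
3s > 36 gives s ≥ 13. The least s ≥ 13 coprime to 867 is 13, so m = 3·13 = 39.

39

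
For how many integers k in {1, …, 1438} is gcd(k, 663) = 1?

833

Prime factors of 663: 3, 13, 17. Count integers ≤ 1438 divisible by none of them.
By inclusion–exclusion: 1438 − ⌊1438/3⌋ − ⌊1438/13⌋ − ⌊1438/17⌋ + ⌊1438/39⌋ + ⌊1438/51⌋ + ⌊1438/221⌋ − ⌊1438/663⌋ = 833.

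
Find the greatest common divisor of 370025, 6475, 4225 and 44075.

gcd(370025, 6475): 370025 = 57·6475 + 950; 6475 = 6·950 + 775; 950 = 1·775 + 175; 775 = 4·175 + 75; 175 = 2·75 + 25; 75 = 3·25 + 0 → 25
gcd(25, 4225): 4225 = 169·25 + 0 → 25
gcd(25, 44075): 44075 = 1763·25 + 0 → 25

25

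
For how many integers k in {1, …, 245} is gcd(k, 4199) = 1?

202

4199 = 13·17·19. Inclusion–exclusion on these primes:
245 − ⌊245/13⌋ − ⌊245/17⌋ − ⌊245/19⌋ + ⌊245/221⌋ + ⌊245/247⌋ + ⌊245/323⌋ − ⌊245/4199⌋ = 202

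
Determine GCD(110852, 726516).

Euclid: 726516 = 6·110852 + 61404; 110852 = 1·61404 + 49448; 61404 = 1·49448 + 11956; 49448 = 4·11956 + 1624; 11956 = 7·1624 + 588; 1624 = 2·588 + 448; 588 = 1·448 + 140; 448 = 3·140 + 28; 140 = 5·28 + 0. Last nonzero remainder: 28.

28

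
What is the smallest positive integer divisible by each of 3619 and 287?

148379

gcd first: 3619 = 12·287 + 175; 287 = 1·175 + 112; 175 = 1·112 + 63; 112 = 1·63 + 49; 63 = 1·49 + 14; 49 = 3·14 + 7; 14 = 2·7 + 0 → gcd = 7
lcm = 3619·287/gcd = 1038653/7 = 148379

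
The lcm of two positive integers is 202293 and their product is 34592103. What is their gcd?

From gcd × lcm = pq: gcd = 34592103 / 202293 = 171.

171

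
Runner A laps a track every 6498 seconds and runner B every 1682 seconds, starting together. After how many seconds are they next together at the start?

6498 = 2 · 3² · 19²; 1682 = 2 · 29²
max exponents: 2 · 3² · 19² · 29² = 5464818

5464818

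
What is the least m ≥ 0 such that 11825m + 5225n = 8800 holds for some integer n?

Euclid: 11825 = 2·5225 + 1375; 5225 = 3·1375 + 1100; 1375 = 1·1100 + 275; 1100 = 4·275 + 0 → gcd = 275; 8800 = 275·32.
Back-substitution yields 11825·(4) + 5225·(-9) = 275, so one solution is m = 4·32 = 128, n = -9·32 = -288.
Solutions in m differ by 5225/275 = 19; the one in [0, 19) is 128 mod 19 = 14.

14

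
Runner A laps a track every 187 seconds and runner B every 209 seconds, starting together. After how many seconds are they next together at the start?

187 = 11 · 17; 209 = 11 · 19
max exponents: 11 · 17 · 19 = 3553

3553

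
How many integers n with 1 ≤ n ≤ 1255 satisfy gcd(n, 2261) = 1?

Prime factors of 2261: 7, 17, 19. Count integers ≤ 1255 divisible by none of them.
By inclusion–exclusion: 1255 − ⌊1255/7⌋ − ⌊1255/17⌋ − ⌊1255/19⌋ + ⌊1255/119⌋ + ⌊1255/133⌋ + ⌊1255/323⌋ − ⌊1255/2261⌋ = 959.

959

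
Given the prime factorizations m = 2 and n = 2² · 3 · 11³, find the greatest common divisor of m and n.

min exponent per shared prime: 2 = 2

2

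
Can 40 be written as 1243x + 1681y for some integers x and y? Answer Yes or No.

gcd(1243, 1681): 1681 = 1·1243 + 438; 1243 = 2·438 + 367; 438 = 1·367 + 71; 367 = 5·71 + 12; 71 = 5·12 + 11; 12 = 1·11 + 1; 11 = 11·1 + 0 → 1
1 divides 40, so a solution exists.

Yes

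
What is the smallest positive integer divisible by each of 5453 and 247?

70889

5453 = 7 · 19 · 41; 247 = 13 · 19
max exponents: 7 · 13 · 19 · 41 = 70889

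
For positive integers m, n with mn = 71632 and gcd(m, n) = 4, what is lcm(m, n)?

17908

Since gcd(m,n)·lcm(m,n) = mn, lcm = 71632/4 = 17908.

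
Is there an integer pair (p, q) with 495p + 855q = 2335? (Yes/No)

No

gcd(495, 855): 855 = 1·495 + 360; 495 = 1·360 + 135; 360 = 2·135 + 90; 135 = 1·90 + 45; 90 = 2·45 + 0 → 45
45 does not divide 2335, so a solution does not exist.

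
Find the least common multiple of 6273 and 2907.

gcd first: 6273 = 2·2907 + 459; 2907 = 6·459 + 153; 459 = 3·153 + 0 → gcd = 153
lcm = 6273·2907/gcd = 18235611/153 = 119187

119187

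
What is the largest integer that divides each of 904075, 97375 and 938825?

904075 = 5² · 29² · 43; 97375 = 5³ · 19 · 41; 938825 = 5² · 17 · 47²
gcd takes min exponent of each prime: 5² = 25

25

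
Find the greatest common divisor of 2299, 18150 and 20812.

gcd(2299, 18150): 18150 = 7·2299 + 2057; 2299 = 1·2057 + 242; 2057 = 8·242 + 121; 242 = 2·121 + 0 → 121
gcd(121, 20812): 20812 = 172·121 + 0 → 121

121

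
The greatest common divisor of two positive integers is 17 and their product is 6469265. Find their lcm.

gcd·lcm = product, so lcm = 6469265/17 = 380545.

380545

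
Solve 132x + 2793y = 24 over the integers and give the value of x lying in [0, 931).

Reduce mod 2793: 132x ≡ 24 (mod 2793). With g = gcd(132, 2793) = 3 dividing 24, divide through: 44x ≡ 8 (mod 931).
Since gcd(44, 931) = 1, x ≡ 8·(44)⁻¹ ≡ 508 (mod 931). Smallest non-negative: 508.

508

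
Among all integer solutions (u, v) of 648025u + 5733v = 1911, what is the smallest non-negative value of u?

gcd(648025, 5733) = 49 (Euclid: 648025 = 113·5733 + 196; 5733 = 29·196 + 49; 196 = 4·49 + 0), and 49 | 1911.
Extended Euclid: 648025·(-29) + 5733·(3278) = 49. Scale by 39: u₀ = -1131.
General solution u = u₀ + 117t; reducing mod 117 gives u = 39 (and v = -4408).

39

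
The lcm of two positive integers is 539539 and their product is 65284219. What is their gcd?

121

From gcd × lcm = uv: gcd = 65284219 / 539539 = 121.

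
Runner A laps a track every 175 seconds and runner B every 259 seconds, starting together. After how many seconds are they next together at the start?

6475

175 = 5² · 7; 259 = 7 · 37
max exponents: 5² · 7 · 37 = 6475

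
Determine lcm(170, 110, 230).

43010

170 = 2 · 5 · 17; 110 = 2 · 5 · 11; 230 = 2 · 5 · 23
lcm takes max exponent of each prime: 2 · 5 · 11 · 17 · 23 = 43010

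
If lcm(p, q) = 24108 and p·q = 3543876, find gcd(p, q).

147

From gcd × lcm = pq: gcd = 3543876 / 24108 = 147.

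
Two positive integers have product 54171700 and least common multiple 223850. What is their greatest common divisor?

242

gcd·lcm = product, so gcd = 54171700/223850 = 242.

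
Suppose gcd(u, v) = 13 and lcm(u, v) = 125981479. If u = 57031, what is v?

u·v = gcd·lcm = 13·125981479 = 1637759227, so v = 1637759227/57031 = 28717.

28717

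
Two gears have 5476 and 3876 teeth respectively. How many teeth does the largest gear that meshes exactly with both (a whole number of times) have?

5476 = 2² · 37²
3876 = 2² · 3 · 17 · 19
Common: 2² = 4

4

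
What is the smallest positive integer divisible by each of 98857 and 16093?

691999

98857 = 11² · 19 · 43; 16093 = 7 · 11² · 19
max exponents: 7 · 11² · 19 · 43 = 691999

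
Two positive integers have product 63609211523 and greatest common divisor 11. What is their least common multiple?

5782655593

Since gcd(p,q)·lcm(p,q) = pq, lcm = 63609211523/11 = 5782655593.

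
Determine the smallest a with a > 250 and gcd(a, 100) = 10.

270

Multiples of 10 above 250: 10·26, 10·27, … . Need the cofactor coprime to 100/10 = 10.
Checking s = 26, 27, … the first with gcd(s, 10) = 1 is s = 27, giving 270.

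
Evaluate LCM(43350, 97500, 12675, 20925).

43350 = 2 · 3 · 5² · 17²; 97500 = 2² · 3 · 5⁴ · 13; 12675 = 3 · 5² · 13²; 20925 = 3³ · 5² · 31
lcm takes max exponent of each prime: 2² · 3³ · 5⁴ · 13² · 17² · 31 = 102199792500

102199792500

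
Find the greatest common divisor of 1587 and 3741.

3

1587 = 3 · 23²
3741 = 3 · 29 · 43
Common: 3 = 3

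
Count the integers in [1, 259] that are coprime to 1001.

Prime factors of 1001: 7, 11, 13. Count integers ≤ 259 divisible by none of them.
By inclusion–exclusion: 259 − ⌊259/7⌋ − ⌊259/11⌋ − ⌊259/13⌋ + ⌊259/77⌋ + ⌊259/91⌋ + ⌊259/143⌋ − ⌊259/1001⌋ = 186.

186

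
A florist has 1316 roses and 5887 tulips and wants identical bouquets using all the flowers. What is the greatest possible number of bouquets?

1316 = 2² · 7 · 47
5887 = 7 · 29²
Common: 7 = 7

7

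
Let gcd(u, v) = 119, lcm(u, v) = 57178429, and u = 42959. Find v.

Using uv = gcd(u,v)·lcm(u,v) = 119·57178429 = 6804233051, we get v = 6804233051/42959 = 158389.

158389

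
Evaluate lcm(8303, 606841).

13957343

8303 = 19² · 23; 606841 = 19² · 41²
max exponents: 19² · 23 · 41² = 13957343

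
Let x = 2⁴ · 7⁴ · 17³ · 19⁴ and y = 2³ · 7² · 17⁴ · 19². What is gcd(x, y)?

min exponent per shared prime: 2³ · 7² · 17³ · 19² = 695248456

695248456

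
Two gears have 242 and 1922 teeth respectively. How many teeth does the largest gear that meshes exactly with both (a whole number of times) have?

2

Euclid: 1922 = 7·242 + 228; 242 = 1·228 + 14; 228 = 16·14 + 4; 14 = 3·4 + 2; 4 = 2·2 + 0. Last nonzero remainder: 2.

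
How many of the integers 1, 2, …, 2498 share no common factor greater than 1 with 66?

66 = 2·3·11. Inclusion–exclusion on these primes:
2498 − ⌊2498/2⌋ − ⌊2498/3⌋ − ⌊2498/11⌋ + ⌊2498/6⌋ + ⌊2498/22⌋ + ⌊2498/33⌋ − ⌊2498/66⌋ = 757

757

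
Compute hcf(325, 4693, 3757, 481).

13

gcd(325, 4693): 4693 = 14·325 + 143; 325 = 2·143 + 39; 143 = 3·39 + 26; 39 = 1·26 + 13; 26 = 2·13 + 0 → 13
gcd(13, 3757): 3757 = 289·13 + 0 → 13
gcd(13, 481): 481 = 37·13 + 0 → 13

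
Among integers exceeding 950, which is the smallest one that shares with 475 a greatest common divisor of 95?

1045

gcd(t, 475) = 95 forces 95 | t; write t = 95s. Then gcd(95s, 95·5) = 95·gcd(s, 5), so need gcd(s, 5) = 1.
95s > 950 gives s ≥ 11. The least s ≥ 11 coprime to 5 is 11, so t = 95·11 = 1045.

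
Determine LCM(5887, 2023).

1701343

gcd first: 5887 = 2·2023 + 1841; 2023 = 1·1841 + 182; 1841 = 10·182 + 21; 182 = 8·21 + 14; 21 = 1·14 + 7; 14 = 2·7 + 0 → gcd = 7
lcm = 5887·2023/gcd = 11909401/7 = 1701343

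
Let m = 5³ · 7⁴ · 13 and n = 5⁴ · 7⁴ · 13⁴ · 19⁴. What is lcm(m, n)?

5585473432800625

max exponent per prime: 5⁴ · 7⁴ · 13⁴ · 19⁴ = 5585473432800625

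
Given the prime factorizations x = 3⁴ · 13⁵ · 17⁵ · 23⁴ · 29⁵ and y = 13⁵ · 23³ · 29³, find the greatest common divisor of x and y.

min exponent per shared prime: 13⁵ · 23³ · 29³ = 110177842375159

110177842375159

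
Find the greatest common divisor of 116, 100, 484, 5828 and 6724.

4

gcd(116, 100): 116 = 1·100 + 16; 100 = 6·16 + 4; 16 = 4·4 + 0 → 4
gcd(4, 484): 484 = 121·4 + 0 → 4
gcd(4, 5828): 5828 = 1457·4 + 0 → 4
gcd(4, 6724): 6724 = 1681·4 + 0 → 4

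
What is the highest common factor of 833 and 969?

17

833 = 7² · 17
969 = 3 · 17 · 19
Common: 17 = 17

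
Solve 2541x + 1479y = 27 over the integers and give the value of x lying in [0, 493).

422

Euclid: 2541 = 1·1479 + 1062; 1479 = 1·1062 + 417; 1062 = 2·417 + 228; 417 = 1·228 + 189; 228 = 1·189 + 39; 189 = 4·39 + 33; 39 = 1·33 + 6; 33 = 5·6 + 3; 6 = 2·3 + 0 → gcd = 3; 27 = 3·9.
Back-substitution yields 2541·(-227) + 1479·(390) = 3, so one solution is x = -227·9 = -2043, y = 390·9 = 3510.
Solutions in x differ by 1479/3 = 493; the one in [0, 493) is -2043 mod 493 = 422.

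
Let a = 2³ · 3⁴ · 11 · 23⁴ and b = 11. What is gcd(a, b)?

11

min exponent per shared prime: 11 = 11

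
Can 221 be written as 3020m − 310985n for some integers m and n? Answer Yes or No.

No

By Bézout, 3020m − 310985n = 221 has integer solutions iff gcd(3020, 310985) | 221.
Euclid: 310985 = 102·3020 + 2945; 3020 = 1·2945 + 75; 2945 = 39·75 + 20; 75 = 3·20 + 15; 20 = 1·15 + 5; 15 = 3·5 + 0. gcd = 5; 221 mod 5 = 1. No.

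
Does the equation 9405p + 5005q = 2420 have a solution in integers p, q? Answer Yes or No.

Yes

By Bézout, 9405p + 5005q = 2420 has integer solutions iff gcd(9405, 5005) | 2420.
Euclid: 9405 = 1·5005 + 4400; 5005 = 1·4400 + 605; 4400 = 7·605 + 165; 605 = 3·165 + 110; 165 = 1·110 + 55; 110 = 2·55 + 0. gcd = 55; 2420 mod 55 = 0. Yes.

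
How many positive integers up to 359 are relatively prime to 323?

323 = 17·19. Inclusion–exclusion on these primes:
359 − ⌊359/17⌋ − ⌊359/19⌋ + ⌊359/323⌋ = 321

321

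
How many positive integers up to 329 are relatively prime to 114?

114 = 2·3·19. Inclusion–exclusion on these primes:
329 − ⌊329/2⌋ − ⌊329/3⌋ − ⌊329/19⌋ + ⌊329/6⌋ + ⌊329/38⌋ + ⌊329/57⌋ − ⌊329/114⌋ = 104

104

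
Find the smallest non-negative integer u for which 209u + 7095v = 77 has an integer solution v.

gcd(209, 7095) = 11 (Euclid: 7095 = 33·209 + 198; 209 = 1·198 + 11; 198 = 18·11 + 0), and 11 | 77.
Extended Euclid: 209·(34) + 7095·(-1) = 11. Scale by 7: u₀ = 238.
General solution u = u₀ + 645t; reducing mod 645 gives u = 238 (and v = -7).

238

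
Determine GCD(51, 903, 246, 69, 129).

3

gcd(51, 903): 903 = 17·51 + 36; 51 = 1·36 + 15; 36 = 2·15 + 6; 15 = 2·6 + 3; 6 = 2·3 + 0 → 3
gcd(3, 246): 246 = 82·3 + 0 → 3
gcd(3, 69): 69 = 23·3 + 0 → 3
gcd(3, 129): 129 = 43·3 + 0 → 3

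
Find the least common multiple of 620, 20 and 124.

620 = 2² · 5 · 31; 20 = 2² · 5; 124 = 2² · 31
lcm takes max exponent of each prime: 2² · 5 · 31 = 620

620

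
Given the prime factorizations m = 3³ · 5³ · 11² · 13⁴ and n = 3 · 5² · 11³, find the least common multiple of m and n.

128299582125

max exponent per prime: 3³ · 5³ · 11³ · 13⁴ = 128299582125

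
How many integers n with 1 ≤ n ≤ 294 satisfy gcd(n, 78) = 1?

Prime factors of 78: 2, 3, 13. Count integers ≤ 294 divisible by none of them.
By inclusion–exclusion: 294 − ⌊294/2⌋ − ⌊294/3⌋ − ⌊294/13⌋ + ⌊294/6⌋ + ⌊294/26⌋ + ⌊294/39⌋ − ⌊294/78⌋ = 91.

91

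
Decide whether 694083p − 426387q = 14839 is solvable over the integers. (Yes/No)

By Bézout, 694083p − 426387q = 14839 has integer solutions iff gcd(694083, 426387) | 14839.
Euclid: 694083 = 1·426387 + 267696; 426387 = 1·267696 + 158691; 267696 = 1·158691 + 109005; 158691 = 1·109005 + 49686; 109005 = 2·49686 + 9633; 49686 = 5·9633 + 1521; 9633 = 6·1521 + 507; 1521 = 3·507 + 0. gcd = 507; 14839 mod 507 = 136. No.

No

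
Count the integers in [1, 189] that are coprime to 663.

Prime factors of 663: 3, 13, 17. Count integers ≤ 189 divisible by none of them.
By inclusion–exclusion: 189 − ⌊189/3⌋ − ⌊189/13⌋ − ⌊189/17⌋ + ⌊189/39⌋ + ⌊189/51⌋ + ⌊189/221⌋ − ⌊189/663⌋ = 108.

108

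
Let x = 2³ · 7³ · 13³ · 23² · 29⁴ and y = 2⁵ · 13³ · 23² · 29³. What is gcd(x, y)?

min exponent per shared prime: 2³ · 13³ · 23² · 29³ = 226761702856

226761702856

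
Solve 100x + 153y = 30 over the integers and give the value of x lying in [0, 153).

Euclid: 153 = 1·100 + 53; 100 = 1·53 + 47; 53 = 1·47 + 6; 47 = 7·6 + 5; 6 = 1·5 + 1; 5 = 5·1 + 0 → gcd = 1; 30 = 1·30.
Back-substitution yields 100·(-26) + 153·(17) = 1, so one solution is x = -26·30 = -780, y = 17·30 = 510.
Solutions in x differ by 153/1 = 153; the one in [0, 153) is -780 mod 153 = 138.

138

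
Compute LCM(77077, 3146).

154154

77077 = 7² · 11² · 13; 3146 = 2 · 11² · 13
max exponents: 2 · 7² · 11² · 13 = 154154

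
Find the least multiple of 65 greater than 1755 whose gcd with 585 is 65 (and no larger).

1820

585 = 65·9. Any k with gcd(k, 585) = 65 is a multiple of 65, say 65s, with s coprime to 9.
Need s > 1755/65, so s ≥ 28. First s ≥ 28 with gcd(s, 9) = 1 is s = 28. Thus k = 65·28 = 1820.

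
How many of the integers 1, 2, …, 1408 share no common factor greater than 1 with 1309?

Prime factors of 1309: 7, 11, 17. Count integers ≤ 1408 divisible by none of them.
By inclusion–exclusion: 1408 − ⌊1408/7⌋ − ⌊1408/11⌋ − ⌊1408/17⌋ + ⌊1408/77⌋ + ⌊1408/119⌋ + ⌊1408/187⌋ − ⌊1408/1309⌋ = 1032.

1032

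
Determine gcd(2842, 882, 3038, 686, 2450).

2842 = 2 · 7² · 29; 882 = 2 · 3² · 7²; 3038 = 2 · 7² · 31; 686 = 2 · 7³; 2450 = 2 · 5² · 7²
gcd takes min exponent of each prime: 2 · 7² = 98

98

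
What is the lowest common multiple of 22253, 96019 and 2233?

22253 = 7 · 11 · 17²; 96019 = 7 · 11 · 29 · 43; 2233 = 7 · 11 · 29
lcm takes max exponent of each prime: 7 · 11 · 17² · 29 · 43 = 27749491

27749491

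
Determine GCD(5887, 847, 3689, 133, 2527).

gcd(5887, 847): 5887 = 6·847 + 805; 847 = 1·805 + 42; 805 = 19·42 + 7; 42 = 6·7 + 0 → 7
gcd(7, 3689): 3689 = 527·7 + 0 → 7
gcd(7, 133): 133 = 19·7 + 0 → 7
gcd(7, 2527): 2527 = 361·7 + 0 → 7

7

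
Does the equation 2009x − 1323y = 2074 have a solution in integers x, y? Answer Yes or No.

No

By Bézout, 2009x − 1323y = 2074 has integer solutions iff gcd(2009, 1323) | 2074.
Euclid: 2009 = 1·1323 + 686; 1323 = 1·686 + 637; 686 = 1·637 + 49; 637 = 13·49 + 0. gcd = 49; 2074 mod 49 = 16. No.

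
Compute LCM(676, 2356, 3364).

334855924

676 = 2² · 13²; 2356 = 2² · 19 · 31; 3364 = 2² · 29²
lcm takes max exponent of each prime: 2² · 13² · 19 · 29² · 31 = 334855924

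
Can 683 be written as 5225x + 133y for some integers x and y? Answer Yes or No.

No

By Bézout, 5225x + 133y = 683 has integer solutions iff gcd(5225, 133) | 683.
Euclid: 5225 = 39·133 + 38; 133 = 3·38 + 19; 38 = 2·19 + 0. gcd = 19; 683 mod 19 = 18. No.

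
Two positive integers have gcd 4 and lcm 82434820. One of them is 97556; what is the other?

3380

p·q = gcd·lcm = 4·82434820 = 329739280, so q = 329739280/97556 = 3380.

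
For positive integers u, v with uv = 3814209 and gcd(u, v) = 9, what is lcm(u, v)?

gcd·lcm = product, so lcm = 3814209/9 = 423801.

423801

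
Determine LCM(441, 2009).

18081

441 = 3² · 7²; 2009 = 7² · 41
max exponents: 3² · 7² · 41 = 18081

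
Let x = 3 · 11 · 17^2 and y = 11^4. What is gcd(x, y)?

11

min exponent per shared prime: 11 = 11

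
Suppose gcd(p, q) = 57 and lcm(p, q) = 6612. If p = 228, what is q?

1653

Using pq = gcd(p,q)·lcm(p,q) = 57·6612 = 376884, we get q = 376884/228 = 1653.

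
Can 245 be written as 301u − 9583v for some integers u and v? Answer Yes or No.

Yes

By Bézout, 301u − 9583v = 245 has integer solutions iff gcd(301, 9583) | 245.
Euclid: 9583 = 31·301 + 252; 301 = 1·252 + 49; 252 = 5·49 + 7; 49 = 7·7 + 0. gcd = 7; 245 mod 7 = 0. Yes.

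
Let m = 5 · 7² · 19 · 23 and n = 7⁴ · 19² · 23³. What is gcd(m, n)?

min exponent per shared prime: 7² · 19 · 23 = 21413

21413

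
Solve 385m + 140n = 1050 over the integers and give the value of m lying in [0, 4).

Reduce mod 140: 385m ≡ 1050 (mod 140). With g = gcd(385, 140) = 35 dividing 1050, divide through: 11m ≡ 30 (mod 4).
Since gcd(11, 4) = 1, m ≡ 30·(11)⁻¹ ≡ 2 (mod 4). Smallest non-negative: 2.

2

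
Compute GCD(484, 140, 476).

484 = 2² · 11²; 140 = 2² · 5 · 7; 476 = 2² · 7 · 17
gcd takes min exponent of each prime: 2² = 4

4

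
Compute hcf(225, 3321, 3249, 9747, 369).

gcd(225, 3321): 3321 = 14·225 + 171; 225 = 1·171 + 54; 171 = 3·54 + 9; 54 = 6·9 + 0 → 9
gcd(9, 3249): 3249 = 361·9 + 0 → 9
gcd(9, 9747): 9747 = 1083·9 + 0 → 9
gcd(9, 369): 369 = 41·9 + 0 → 9

9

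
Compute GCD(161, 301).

7

161 = 7 · 23
301 = 7 · 43
Common: 7 = 7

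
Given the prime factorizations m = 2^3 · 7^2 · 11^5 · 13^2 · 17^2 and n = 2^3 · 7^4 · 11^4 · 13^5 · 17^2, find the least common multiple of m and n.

max exponent per prime: 2^3 · 7^4 · 11^5 · 13^5 · 17^2 = 331940449018794616

331940449018794616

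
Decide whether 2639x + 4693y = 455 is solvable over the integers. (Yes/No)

Yes

gcd(2639, 4693): 4693 = 1·2639 + 2054; 2639 = 1·2054 + 585; 2054 = 3·585 + 299; 585 = 1·299 + 286; 299 = 1·286 + 13; 286 = 22·13 + 0 → 13
13 divides 455, so a solution exists.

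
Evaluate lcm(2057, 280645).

577286765

gcd first: 280645 = 136·2057 + 893; 2057 = 2·893 + 271; 893 = 3·271 + 80; 271 = 3·80 + 31; 80 = 2·31 + 18; 31 = 1·18 + 13; 18 = 1·13 + 5; 13 = 2·5 + 3; 5 = 1·3 + 2; 3 = 1·2 + 1; 2 = 2·1 + 0 → gcd = 1
lcm = 2057·280645/gcd = 577286765/1 = 577286765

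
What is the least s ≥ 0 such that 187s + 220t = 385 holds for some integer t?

Reduce mod 220: 187s ≡ 385 (mod 220). With g = gcd(187, 220) = 11 dividing 385, divide through: 17s ≡ 35 (mod 20).
Since gcd(17, 20) = 1, s ≡ 35·(17)⁻¹ ≡ 15 (mod 20). Smallest non-negative: 15.

15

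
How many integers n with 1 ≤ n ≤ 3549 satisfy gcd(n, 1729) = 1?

Prime factors of 1729: 7, 13, 19. Count integers ≤ 3549 divisible by none of them.
By inclusion–exclusion: 3549 − ⌊3549/7⌋ − ⌊3549/13⌋ − ⌊3549/19⌋ + ⌊3549/91⌋ + ⌊3549/133⌋ + ⌊3549/247⌋ − ⌊3549/1729⌋ = 2660.

2660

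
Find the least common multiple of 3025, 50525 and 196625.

397379125

3025 = 5² · 11²; 50525 = 5² · 43 · 47; 196625 = 5³ · 11² · 13
lcm takes max exponent of each prime: 5³ · 11² · 13 · 43 · 47 = 397379125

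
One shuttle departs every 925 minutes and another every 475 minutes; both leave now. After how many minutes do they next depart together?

17575

925 = 5² · 37; 475 = 5² · 19
max exponents: 5² · 19 · 37 = 17575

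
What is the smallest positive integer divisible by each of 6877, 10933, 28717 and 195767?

6877 = 13 · 23²; 10933 = 13 · 29²; 28717 = 13 · 47²; 195767 = 11 · 13 · 37²
lcm takes max exponent of each prime: 11 · 13 · 23² · 29² · 37² · 47² = 192391937962367

192391937962367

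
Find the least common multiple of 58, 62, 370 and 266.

58 = 2 · 29; 62 = 2 · 31; 370 = 2 · 5 · 37; 266 = 2 · 7 · 19
lcm takes max exponent of each prime: 2 · 5 · 7 · 19 · 29 · 31 · 37 = 44239790

44239790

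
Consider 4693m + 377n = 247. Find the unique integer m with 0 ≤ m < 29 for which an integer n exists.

gcd(4693, 377) = 13 (Euclid: 4693 = 12·377 + 169; 377 = 2·169 + 39; 169 = 4·39 + 13; 39 = 3·13 + 0), and 13 | 247.
Extended Euclid: 4693·(9) + 377·(-112) = 13. Scale by 19: m₀ = 171.
General solution m = m₀ + 29t; reducing mod 29 gives m = 26 (and n = -323).

26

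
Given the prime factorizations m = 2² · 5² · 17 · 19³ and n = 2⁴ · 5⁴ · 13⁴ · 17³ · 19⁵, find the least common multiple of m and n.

max exponent per prime: 2⁴ · 5⁴ · 13⁴ · 17³ · 19⁵ = 3474466895671070000

3474466895671070000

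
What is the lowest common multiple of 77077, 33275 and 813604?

77077 = 7² · 11² · 13; 33275 = 5² · 11³; 813604 = 2² · 11² · 41²
lcm takes max exponent of each prime: 2² · 5² · 7² · 11³ · 13 · 41² = 142523080700

142523080700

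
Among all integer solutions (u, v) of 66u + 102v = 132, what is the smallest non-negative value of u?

2

Euclid: 102 = 1·66 + 36; 66 = 1·36 + 30; 36 = 1·30 + 6; 30 = 5·6 + 0 → gcd = 6; 132 = 6·22.
Back-substitution yields 66·(-3) + 102·(2) = 6, so one solution is u = -3·22 = -66, v = 2·22 = 44.
Solutions in u differ by 102/6 = 17; the one in [0, 17) is -66 mod 17 = 2.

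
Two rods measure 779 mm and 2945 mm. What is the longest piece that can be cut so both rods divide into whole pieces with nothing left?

19

Euclid: 2945 = 3·779 + 608; 779 = 1·608 + 171; 608 = 3·171 + 95; 171 = 1·95 + 76; 95 = 1·76 + 19; 76 = 4·19 + 0. Last nonzero remainder: 19.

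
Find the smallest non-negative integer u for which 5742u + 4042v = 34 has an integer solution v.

768

Euclid: 5742 = 1·4042 + 1700; 4042 = 2·1700 + 642; 1700 = 2·642 + 416; 642 = 1·416 + 226; 416 = 1·226 + 190; 226 = 1·190 + 36; 190 = 5·36 + 10; 36 = 3·10 + 6; 10 = 1·6 + 4; 6 = 1·4 + 2; 4 = 2·2 + 0 → gcd = 2; 34 = 2·17.
Back-substitution yields 5742·(-787) + 4042·(1118) = 2, so one solution is u = -787·17 = -13379, v = 1118·17 = 19006.
Solutions in u differ by 4042/2 = 2021; the one in [0, 2021) is -13379 mod 2021 = 768.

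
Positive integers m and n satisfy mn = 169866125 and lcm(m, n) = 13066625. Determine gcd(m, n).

13

From gcd × lcm = mn: gcd = 169866125 / 13066625 = 13.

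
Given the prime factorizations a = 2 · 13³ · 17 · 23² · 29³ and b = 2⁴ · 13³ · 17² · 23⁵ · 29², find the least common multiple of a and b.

1594707571139094256

max exponent per prime: 2⁴ · 13³ · 17² · 23⁵ · 29³ = 1594707571139094256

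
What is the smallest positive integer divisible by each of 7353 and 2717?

gcd first: 7353 = 2·2717 + 1919; 2717 = 1·1919 + 798; 1919 = 2·798 + 323; 798 = 2·323 + 152; 323 = 2·152 + 19; 152 = 8·19 + 0 → gcd = 19
lcm = 7353·2717/gcd = 19978101/19 = 1051479

1051479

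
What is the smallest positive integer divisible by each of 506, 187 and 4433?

3466606

lcm(506, 187) = 506·187/gcd = 94622/11 = 8602
lcm(8602, 4433) = 8602·4433/gcd = 38132666/11 = 3466606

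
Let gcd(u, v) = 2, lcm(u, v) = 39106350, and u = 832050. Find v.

94

Using uv = gcd(u,v)·lcm(u,v) = 2·39106350 = 78212700, we get v = 78212700/832050 = 94.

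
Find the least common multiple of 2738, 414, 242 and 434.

lcm(2738, 414) = 2738·414/gcd = 1133532/2 = 566766
lcm(566766, 242) = 566766·242/gcd = 137157372/2 = 68578686
lcm(68578686, 434) = 68578686·434/gcd = 29763149724/2 = 14881574862

14881574862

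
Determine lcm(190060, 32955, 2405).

3565335540

190060 = 2² · 5 · 13 · 17 · 43; 32955 = 3 · 5 · 13³; 2405 = 5 · 13 · 37
lcm takes max exponent of each prime: 2² · 3 · 5 · 13³ · 17 · 37 · 43 = 3565335540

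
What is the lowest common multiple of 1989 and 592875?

gcd first: 592875 = 298·1989 + 153; 1989 = 13·153 + 0 → gcd = 153
lcm = 1989·592875/gcd = 1179228375/153 = 7707375

7707375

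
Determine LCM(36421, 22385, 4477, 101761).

5666561285

36421 = 7 · 11² · 43; 22385 = 5 · 11² · 37; 4477 = 11² · 37; 101761 = 11² · 29²
lcm takes max exponent of each prime: 5 · 7 · 11² · 29² · 37 · 43 = 5666561285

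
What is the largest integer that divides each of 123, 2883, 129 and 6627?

gcd(123, 2883): 2883 = 23·123 + 54; 123 = 2·54 + 15; 54 = 3·15 + 9; 15 = 1·9 + 6; 9 = 1·6 + 3; 6 = 2·3 + 0 → 3
gcd(3, 129): 129 = 43·3 + 0 → 3
gcd(3, 6627): 6627 = 2209·3 + 0 → 3

3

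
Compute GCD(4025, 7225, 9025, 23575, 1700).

gcd(4025, 7225): 7225 = 1·4025 + 3200; 4025 = 1·3200 + 825; 3200 = 3·825 + 725; 825 = 1·725 + 100; 725 = 7·100 + 25; 100 = 4·25 + 0 → 25
gcd(25, 9025): 9025 = 361·25 + 0 → 25
gcd(25, 23575): 23575 = 943·25 + 0 → 25
gcd(25, 1700): 1700 = 68·25 + 0 → 25

25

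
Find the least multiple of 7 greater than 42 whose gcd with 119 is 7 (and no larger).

49

Multiples of 7 above 42: 7·7, 7·8, … . Need the cofactor coprime to 119/7 = 17.
Checking s = 7, 8, … the first with gcd(s, 17) = 1 is s = 7, giving 49.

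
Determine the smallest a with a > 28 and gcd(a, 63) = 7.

Multiples of 7 above 28: 7·5, 7·6, … . Need the cofactor coprime to 63/7 = 9.
Checking s = 5, 6, … the first with gcd(s, 9) = 1 is s = 5, giving 35.

35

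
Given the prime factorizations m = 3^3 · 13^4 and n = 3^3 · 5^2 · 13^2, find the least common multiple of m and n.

max exponent per prime: 3^3 · 5^2 · 13^4 = 19278675

19278675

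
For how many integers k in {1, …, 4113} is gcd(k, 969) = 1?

969 = 3·17·19. Inclusion–exclusion on these primes:
4113 − ⌊4113/3⌋ − ⌊4113/17⌋ − ⌊4113/19⌋ + ⌊4113/51⌋ + ⌊4113/57⌋ + ⌊4113/323⌋ − ⌊4113/969⌋ = 2445

2445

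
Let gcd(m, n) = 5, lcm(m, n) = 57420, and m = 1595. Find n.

180

Using mn = gcd(m,n)·lcm(m,n) = 5·57420 = 287100, we get n = 287100/1595 = 180.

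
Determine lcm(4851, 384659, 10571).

163018868859

4851 = 3² · 7² · 11; 384659 = 11³ · 17²; 10571 = 11 · 31²
lcm takes max exponent of each prime: 3² · 7² · 11³ · 17² · 31² = 163018868859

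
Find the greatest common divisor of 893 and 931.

19

893 = 19 · 47
931 = 7² · 19
Common: 19 = 19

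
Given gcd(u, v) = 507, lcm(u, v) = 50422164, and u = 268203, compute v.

Using uv = gcd(u,v)·lcm(u,v) = 507·50422164 = 25564037148, we get v = 25564037148/268203 = 95316.

95316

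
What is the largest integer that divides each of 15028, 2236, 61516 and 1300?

15028 = 2² · 13 · 17²; 2236 = 2² · 13 · 43; 61516 = 2² · 7 · 13³; 1300 = 2² · 5² · 13
gcd takes min exponent of each prime: 2² · 13 = 52

52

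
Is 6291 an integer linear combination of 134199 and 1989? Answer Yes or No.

No

By Bézout, 134199m + 1989n = 6291 has integer solutions iff gcd(134199, 1989) | 6291.
Euclid: 134199 = 67·1989 + 936; 1989 = 2·936 + 117; 936 = 8·117 + 0. gcd = 117; 6291 mod 117 = 90. No.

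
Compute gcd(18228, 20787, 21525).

gcd(18228, 20787): 20787 = 1·18228 + 2559; 18228 = 7·2559 + 315; 2559 = 8·315 + 39; 315 = 8·39 + 3; 39 = 13·3 + 0 → 3
gcd(3, 21525): 21525 = 7175·3 + 0 → 3

3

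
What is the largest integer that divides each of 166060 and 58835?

5

166060 = 2² · 5 · 19² · 23
58835 = 5 · 7 · 41²
Common: 5 = 5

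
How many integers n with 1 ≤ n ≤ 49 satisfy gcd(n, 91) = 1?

Prime factors of 91: 7, 13. Count integers ≤ 49 divisible by none of them.
By inclusion–exclusion: 49 − ⌊49/7⌋ − ⌊49/13⌋ + ⌊49/91⌋ = 39.

39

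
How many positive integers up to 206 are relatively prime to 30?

55

Prime factors of 30: 2, 3, 5. Count integers ≤ 206 divisible by none of them.
By inclusion–exclusion: 206 − ⌊206/2⌋ − ⌊206/3⌋ − ⌊206/5⌋ + ⌊206/6⌋ + ⌊206/10⌋ + ⌊206/15⌋ − ⌊206/30⌋ = 55.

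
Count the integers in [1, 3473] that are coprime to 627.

1995

627 = 3·11·19. Inclusion–exclusion on these primes:
3473 − ⌊3473/3⌋ − ⌊3473/11⌋ − ⌊3473/19⌋ + ⌊3473/33⌋ + ⌊3473/57⌋ + ⌊3473/209⌋ − ⌊3473/627⌋ = 1995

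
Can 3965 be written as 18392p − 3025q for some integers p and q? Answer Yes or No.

gcd(18392, 3025): 18392 = 6·3025 + 242; 3025 = 12·242 + 121; 242 = 2·121 + 0 → 121
121 does not divide 3965, so a solution does not exist.

No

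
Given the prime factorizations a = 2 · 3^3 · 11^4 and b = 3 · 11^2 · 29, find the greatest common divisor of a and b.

min exponent per shared prime: 3 · 11^2 = 363

363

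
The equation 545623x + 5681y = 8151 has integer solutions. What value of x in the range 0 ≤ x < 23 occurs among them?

Euclid: 545623 = 96·5681 + 247; 5681 = 23·247 + 0 → gcd = 247; 8151 = 247·33.
Back-substitution yields 545623·(1) + 5681·(-96) = 247, so one solution is x = 1·33 = 33, y = -96·33 = -3168.
Solutions in x differ by 5681/247 = 23; the one in [0, 23) is 33 mod 23 = 10.

10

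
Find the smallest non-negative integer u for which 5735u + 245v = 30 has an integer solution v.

Euclid: 5735 = 23·245 + 100; 245 = 2·100 + 45; 100 = 2·45 + 10; 45 = 4·10 + 5; 10 = 2·5 + 0 → gcd = 5; 30 = 5·6.
Back-substitution yields 5735·(-22) + 245·(515) = 5, so one solution is u = -22·6 = -132, v = 515·6 = 3090.
Solutions in u differ by 245/5 = 49; the one in [0, 49) is -132 mod 49 = 15.

15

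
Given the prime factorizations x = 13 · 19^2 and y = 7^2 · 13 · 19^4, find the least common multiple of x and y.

83014477

max exponent per prime: 7^2 · 13 · 19^4 = 83014477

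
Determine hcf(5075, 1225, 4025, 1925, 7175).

175

gcd(5075, 1225): 5075 = 4·1225 + 175; 1225 = 7·175 + 0 → 175
gcd(175, 4025): 4025 = 23·175 + 0 → 175
gcd(175, 1925): 1925 = 11·175 + 0 → 175
gcd(175, 7175): 7175 = 41·175 + 0 → 175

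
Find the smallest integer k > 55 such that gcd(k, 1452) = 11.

77

Multiples of 11 above 55: 11·6, 11·7, … . Need the cofactor coprime to 1452/11 = 132.
Checking s = 6, 7, … the first with gcd(s, 132) = 1 is s = 7, giving 77.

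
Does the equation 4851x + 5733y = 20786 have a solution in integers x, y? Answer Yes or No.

gcd(4851, 5733): 5733 = 1·4851 + 882; 4851 = 5·882 + 441; 882 = 2·441 + 0 → 441
441 does not divide 20786, so a solution does not exist.

No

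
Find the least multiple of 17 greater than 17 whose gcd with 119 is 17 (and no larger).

34

gcd(k, 119) = 17 forces 17 | k; write k = 17s. Then gcd(17s, 17·7) = 17·gcd(s, 7), so need gcd(s, 7) = 1.
17s > 17 gives s ≥ 2. The least s ≥ 2 coprime to 7 is 2, so k = 17·2 = 34.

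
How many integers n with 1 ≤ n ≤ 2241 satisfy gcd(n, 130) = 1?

Prime factors of 130: 2, 5, 13. Count integers ≤ 2241 divisible by none of them.
By inclusion–exclusion: 2241 − ⌊2241/2⌋ − ⌊2241/5⌋ − ⌊2241/13⌋ + ⌊2241/10⌋ + ⌊2241/26⌋ + ⌊2241/65⌋ − ⌊2241/130⌋ = 828.

828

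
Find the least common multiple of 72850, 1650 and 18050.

72850 = 2 · 5² · 31 · 47; 1650 = 2 · 3 · 5² · 11; 18050 = 2 · 5² · 19²
lcm takes max exponent of each prime: 2 · 3 · 5² · 11 · 19² · 31 · 47 = 867862050

867862050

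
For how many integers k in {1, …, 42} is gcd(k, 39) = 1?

26

39 = 3·13. Inclusion–exclusion on these primes:
42 − ⌊42/3⌋ − ⌊42/13⌋ + ⌊42/39⌋ = 26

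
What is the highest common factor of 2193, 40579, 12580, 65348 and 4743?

17

2193 = 3 · 17 · 43; 40579 = 7 · 11 · 17 · 31; 12580 = 2² · 5 · 17 · 37; 65348 = 2² · 17 · 31²; 4743 = 3² · 17 · 31
gcd takes min exponent of each prime: 17 = 17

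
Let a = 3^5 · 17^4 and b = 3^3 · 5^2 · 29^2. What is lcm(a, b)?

426715053075

max exponent per prime: 3^5 · 5^2 · 17^4 · 29^2 = 426715053075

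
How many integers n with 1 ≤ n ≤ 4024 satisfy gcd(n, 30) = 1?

Prime factors of 30: 2, 3, 5. Count integers ≤ 4024 divisible by none of them.
By inclusion–exclusion: 4024 − ⌊4024/2⌋ − ⌊4024/3⌋ − ⌊4024/5⌋ + ⌊4024/6⌋ + ⌊4024/10⌋ + ⌊4024/15⌋ − ⌊4024/30⌋ = 1073.

1073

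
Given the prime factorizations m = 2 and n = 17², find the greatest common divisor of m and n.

1

min exponent per shared prime: (none) = 1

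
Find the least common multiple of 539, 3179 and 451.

539 = 7² · 11; 3179 = 11 · 17²; 451 = 11 · 41
lcm takes max exponent of each prime: 7² · 11 · 17² · 41 = 6386611

6386611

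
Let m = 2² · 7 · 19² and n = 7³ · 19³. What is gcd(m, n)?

2527

min exponent per shared prime: 7 · 19² = 2527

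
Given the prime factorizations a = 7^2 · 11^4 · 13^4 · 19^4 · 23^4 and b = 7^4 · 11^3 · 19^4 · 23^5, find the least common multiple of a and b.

842150854827350033068103

max exponent per prime: 7^4 · 11^4 · 13^4 · 19^4 · 23^5 = 842150854827350033068103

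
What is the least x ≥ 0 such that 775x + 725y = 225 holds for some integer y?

gcd(775, 725) = 25 (Euclid: 775 = 1·725 + 50; 725 = 14·50 + 25; 50 = 2·25 + 0), and 25 | 225.
Extended Euclid: 775·(-14) + 725·(15) = 25. Scale by 9: x₀ = -126.
General solution x = x₀ + 29t; reducing mod 29 gives x = 19 (and y = -20).

19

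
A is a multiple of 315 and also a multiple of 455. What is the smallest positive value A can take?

315 = 3² · 5 · 7; 455 = 5 · 7 · 13
max exponents: 3² · 5 · 7 · 13 = 4095

4095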